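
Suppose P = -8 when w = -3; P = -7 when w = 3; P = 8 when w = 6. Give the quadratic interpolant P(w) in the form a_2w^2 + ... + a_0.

P(w) = (29/54)w^2 + (1/6)w - 37/3

Newton's divided differences:
P[-3,3] = (-7 - (-8)) / (3 - (-3)) = 1/6
P[3,6] = (8 - (-7)) / (6 - 3) = 5
P[-3,3,6] = (5 - 1/6) / (6 - (-3)) = 29/54
P(w) = -8 + (1/6)·(w + 3) + (29/54)·(w + 3)(w - 3)
Expanding: P(w) = (29/54)w^2 + (1/6)w - 37/3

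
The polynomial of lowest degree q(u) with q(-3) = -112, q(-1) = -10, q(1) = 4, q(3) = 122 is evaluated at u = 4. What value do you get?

Using Newton's divided-difference form:
q[-3,-1] = (-10 - (-112)) / (-1 - (-3)) = 51
q[-1,1] = (4 - (-10)) / (1 - (-1)) = 7
q[1,3] = (122 - 4) / (3 - 1) = 59
q[-3,-1,1] = (7 - 51) / (1 - (-3)) = -11
q[-1,1,3] = (59 - 7) / (3 - (-1)) = 13
q[-3,-1,1,3] = (13 - (-11)) / (3 - (-3)) = 4
q(4) = -112 + 51·(7) + (-11)·(7)·(5) + 4·(7)·(5)·(3) = 280

280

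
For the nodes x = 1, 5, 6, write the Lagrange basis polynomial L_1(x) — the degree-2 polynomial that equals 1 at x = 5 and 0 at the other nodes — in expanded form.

L_1(x) = (x - 1)(x - 6) / [(4)·(-1)]
       = (x^2 - 7x + 6) / (-4)

L_1(x) = -(1/4)x^2 + (7/4)x - 3/2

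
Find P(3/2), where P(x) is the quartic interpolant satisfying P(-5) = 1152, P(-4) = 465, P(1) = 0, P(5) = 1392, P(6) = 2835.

45/4

Using Newton's divided-difference form:
P[-5,-4] = (465 - 1152) / (-4 - (-5)) = -687
P[-4,1] = (0 - 465) / (1 - (-4)) = -93
P[1,5] = (1392 - 0) / (5 - 1) = 348
P[5,6] = (2835 - 1392) / (6 - 5) = 1443
P[-5,-4,1] = (-93 - (-687)) / (1 - (-5)) = 99
P[-4,1,5] = (348 - (-93)) / (5 - (-4)) = 49
P[1,5,6] = (1443 - 348) / (6 - 1) = 219
P[-5,-4,1,5] = (49 - 99) / (5 - (-5)) = -5
P[-4,1,5,6] = (219 - 49) / (6 - (-4)) = 17
P[-5,-4,1,5,6] = (17 - (-5)) / (6 - (-5)) = 2
P(3/2) = 1152 + (-687)·(13/2) + 99·(13/2)·(11/2) + (-5)·(13/2)·(11/2)·(1/2) + 2·(13/2)·(11/2)·(1/2)·(-7/2) = 45/4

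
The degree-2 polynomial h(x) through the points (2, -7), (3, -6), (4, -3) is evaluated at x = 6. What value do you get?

9

Evaluate each Lagrange basis at x = 6:
L_0(6) = (3)·(2)/[(-1)·(-2)] = 3
L_1(6) = (4)·(2)/[(1)·(-1)] = -8
L_2(6) = (4)·(3)/[(2)·(1)] = 6
Sum: (-7)·(3) + (-6)·(-8) + (-3)·(6) = 9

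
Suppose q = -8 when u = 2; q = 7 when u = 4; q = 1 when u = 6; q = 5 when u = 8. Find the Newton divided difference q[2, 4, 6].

-21/8

q[2,4] = (7 - (-8)) / (4 - 2) = 15/2
q[4,6] = (1 - 7) / (6 - 4) = -3
q[2,4,6] = (-3 - 15/2) / (6 - 2) = -21/8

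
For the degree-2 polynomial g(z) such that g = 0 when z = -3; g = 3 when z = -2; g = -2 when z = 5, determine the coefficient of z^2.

The leading coefficient equals the top divided difference g[-3,-2,5].
g[-3,-2] = (3 - 0) / (-2 - (-3)) = 3
g[-2,5] = (-2 - 3) / (5 - (-2)) = -5/7
g[-3,-2,5] = (-5/7 - 3) / (5 - (-3)) = -13/28

-13/28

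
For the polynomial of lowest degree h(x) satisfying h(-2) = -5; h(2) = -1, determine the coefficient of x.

The leading coefficient equals the top divided difference h[-2,2].
h[-2,2] = (-1 - (-5)) / (2 - (-2)) = 1

1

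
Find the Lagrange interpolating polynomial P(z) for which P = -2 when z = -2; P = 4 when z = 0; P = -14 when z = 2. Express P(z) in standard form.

L_0(z) = z(z - 2) / [8] = (1/8)z^2 - (1/4)z
L_1(z) = (z + 2)(z - 2) / [-4] = -(1/4)z^2 + 1
L_2(z) = (z + 2)z / [8] = (1/8)z^2 + (1/4)z
P(z) = (-2)·L_0 + 4·L_1 + (-14)·L_2
  (-2)·L_0(z) = -(1/4)z^2 + (1/2)z
  4·L_1(z) = -z^2 + 4
  (-14)·L_2(z) = -(7/4)z^2 - (7/2)z
Adding term by term: -3z^2 - 3z + 4

P(z) = -3z^2 - 3z + 4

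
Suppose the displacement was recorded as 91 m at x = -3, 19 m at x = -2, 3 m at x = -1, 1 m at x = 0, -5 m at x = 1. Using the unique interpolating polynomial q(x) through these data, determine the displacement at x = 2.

Using Newton's divided-difference form:
q[-3,-2] = (19 - 91) / (-2 - (-3)) = -72
q[-2,-1] = (3 - 19) / (-1 - (-2)) = -16
q[-1,0] = (1 - 3) / (0 - (-1)) = -2
q[0,1] = (-5 - 1) / (1 - 0) = -6
q[-3,-2,-1] = (-16 - (-72)) / (-1 - (-3)) = 28
q[-2,-1,0] = (-2 - (-16)) / (0 - (-2)) = 7
q[-1,0,1] = (-6 - (-2)) / (1 - (-1)) = -2
q[-3,-2,-1,0] = (7 - 28) / (0 - (-3)) = -7
q[-2,-1,0,1] = (-2 - 7) / (1 - (-2)) = -3
q[-3,-2,-1,0,1] = (-3 - (-7)) / (1 - (-3)) = 1
q(2) = 91 + (-72)·(5) + 28·(5)·(4) + (-7)·(5)·(4)·(3) + 1·(5)·(4)·(3)·(2) = -9

-9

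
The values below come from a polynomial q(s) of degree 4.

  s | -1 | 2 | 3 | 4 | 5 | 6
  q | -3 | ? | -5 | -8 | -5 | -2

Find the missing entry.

32/7

The 5 known values determine q uniquely (degree ≤ 4).
Evaluate each Lagrange basis at s = 2:
L_0(2) = (-1)·(-2)·(-3)·(-4)/[(-4)·(-5)·(-6)·(-7)] = 1/35
L_1(2) = (3)·(-2)·(-3)·(-4)/[(4)·(-1)·(-2)·(-3)] = 3
L_2(2) = (3)·(-1)·(-3)·(-4)/[(5)·(1)·(-1)·(-2)] = -18/5
L_3(2) = (3)·(-1)·(-2)·(-4)/[(6)·(2)·(1)·(-1)] = 2
L_4(2) = (3)·(-1)·(-2)·(-3)/[(7)·(3)·(2)·(1)] = -3/7
Sum: (-3)·(1/35) + (-5)·(3) + (-8)·(-18/5) + (-5)·(2) + (-2)·(-3/7) = 32/7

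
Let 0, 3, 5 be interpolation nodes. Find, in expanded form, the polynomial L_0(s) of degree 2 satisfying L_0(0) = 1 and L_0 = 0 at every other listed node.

L_0(s) = (1/15)s^2 - (8/15)s + 1

L_0(s) = (s - 3)(s - 5) / [(-3)·(-5)]
       = (s^2 - 8s + 15) / (15)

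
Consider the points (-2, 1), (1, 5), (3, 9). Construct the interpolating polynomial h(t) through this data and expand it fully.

h(t) = (2/15)t^2 + (22/15)t + 17/5

Build the Lagrange basis polynomials:
L_0(t) = (t - 1)(t - 3) / [15] = (1/15)t^2 - (4/15)t + 1/5
L_1(t) = (t + 2)(t - 3) / [-6] = -(1/6)t^2 + (1/6)t + 1
L_2(t) = (t + 2)(t - 1) / [10] = (1/10)t^2 + (1/10)t - 1/5
h(t) = 1·L_0 + 5·L_1 + 9·L_2
  1·L_0(t) = (1/15)t^2 - (4/15)t + 1/5
  5·L_1(t) = -(5/6)t^2 + (5/6)t + 5
  9·L_2(t) = (9/10)t^2 + (9/10)t - 9/5
Adding term by term: (2/15)t^2 + (22/15)t + 17/5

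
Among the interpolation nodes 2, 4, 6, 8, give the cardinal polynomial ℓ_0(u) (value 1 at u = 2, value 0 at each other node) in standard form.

ℓ_0(u) = (u - 4)(u - 6)(u - 8) / [(-2)·(-4)·(-6)]
       = (u^3 - 18u^2 + 104u - 192) / (-48)

ℓ_0(u) = -(1/48)u^3 + (3/8)u^2 - (13/6)u + 4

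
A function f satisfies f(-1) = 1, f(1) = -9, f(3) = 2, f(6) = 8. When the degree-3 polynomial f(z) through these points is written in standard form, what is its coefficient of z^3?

The leading coefficient equals the top divided difference f[-1,1,3,6].
f[-1,1] = (-9 - 1) / (1 - (-1)) = -5
f[1,3] = (2 - (-9)) / (3 - 1) = 11/2
f[3,6] = (8 - 2) / (6 - 3) = 2
f[-1,1,3] = (11/2 - (-5)) / (3 - (-1)) = 21/8
f[1,3,6] = (2 - 11/2) / (6 - 1) = -7/10
f[-1,1,3,6] = (-7/10 - 21/8) / (6 - (-1)) = -19/40

-19/40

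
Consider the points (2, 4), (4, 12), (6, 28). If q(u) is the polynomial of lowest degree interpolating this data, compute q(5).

Evaluate each Lagrange basis at u = 5:
L_0(5) = (1)·(-1)/[(-2)·(-4)] = -1/8
L_1(5) = (3)·(-1)/[(2)·(-2)] = 3/4
L_2(5) = (3)·(1)/[(4)·(2)] = 3/8
Sum: 4·(-1/8) + 12·(3/4) + 28·(3/8) = 19

19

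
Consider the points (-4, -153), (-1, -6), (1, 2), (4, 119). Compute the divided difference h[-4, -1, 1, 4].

h[-4,-1] = (-6 - (-153)) / (-1 - (-4)) = 49
h[-1,1] = (2 - (-6)) / (1 - (-1)) = 4
h[1,4] = (119 - 2) / (4 - 1) = 39
h[-4,-1,1] = (4 - 49) / (1 - (-4)) = -9
h[-1,1,4] = (39 - 4) / (4 - (-1)) = 7
h[-4,-1,1,4] = (7 - (-9)) / (4 - (-4)) = 2

2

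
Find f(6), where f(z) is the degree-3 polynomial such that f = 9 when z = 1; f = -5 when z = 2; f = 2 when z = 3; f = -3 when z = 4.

-181

Using Newton's divided-difference form:
f[1,2] = (-5 - 9) / (2 - 1) = -14
f[2,3] = (2 - (-5)) / (3 - 2) = 7
f[3,4] = (-3 - 2) / (4 - 3) = -5
f[1,2,3] = (7 - (-14)) / (3 - 1) = 21/2
f[2,3,4] = (-5 - 7) / (4 - 2) = -6
f[1,2,3,4] = (-6 - 21/2) / (4 - 1) = -11/2
f(6) = 9 + (-14)·(5) + (21/2)·(5)·(4) + (-11/2)·(5)·(4)·(3) = -181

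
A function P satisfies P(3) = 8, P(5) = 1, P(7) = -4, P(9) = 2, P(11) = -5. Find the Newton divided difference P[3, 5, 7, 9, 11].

-11/128

P[3,5] = (1 - 8) / (5 - 3) = -7/2
P[5,7] = (-4 - 1) / (7 - 5) = -5/2
P[7,9] = (2 - (-4)) / (9 - 7) = 3
P[9,11] = (-5 - 2) / (11 - 9) = -7/2
P[3,5,7] = (-5/2 - (-7/2)) / (7 - 3) = 1/4
P[5,7,9] = (3 - (-5/2)) / (9 - 5) = 11/8
P[7,9,11] = (-7/2 - 3) / (11 - 7) = -13/8
P[3,5,7,9] = (11/8 - 1/4) / (9 - 3) = 3/16
P[5,7,9,11] = (-13/8 - 11/8) / (11 - 5) = -1/2
P[3,5,7,9,11] = (-1/2 - 3/16) / (11 - 3) = -11/128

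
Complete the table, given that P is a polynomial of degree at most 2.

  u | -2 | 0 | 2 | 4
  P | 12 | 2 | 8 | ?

The 3 known values determine P uniquely (degree ≤ 2).
Evaluate each Lagrange basis at u = 4:
L_0(4) = (4)·(2)/[(-2)·(-4)] = 1
L_1(4) = (6)·(2)/[(2)·(-2)] = -3
L_2(4) = (6)·(4)/[(4)·(2)] = 3
Sum: 12·(1) + 2·(-3) + 8·(3) = 30

30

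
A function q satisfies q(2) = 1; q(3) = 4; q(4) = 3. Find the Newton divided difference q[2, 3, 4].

q[2,3] = (4 - 1) / (3 - 2) = 3
q[3,4] = (3 - 4) / (4 - 3) = -1
q[2,3,4] = (-1 - 3) / (4 - 2) = -2

-2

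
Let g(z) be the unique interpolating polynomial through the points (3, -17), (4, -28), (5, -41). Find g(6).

Evaluate each Lagrange basis at z = 6:
L_0(6) = (2)·(1)/[(-1)·(-2)] = 1
L_1(6) = (3)·(1)/[(1)·(-1)] = -3
L_2(6) = (3)·(2)/[(2)·(1)] = 3
Sum: (-17)·(1) + (-28)·(-3) + (-41)·(3) = -56

-56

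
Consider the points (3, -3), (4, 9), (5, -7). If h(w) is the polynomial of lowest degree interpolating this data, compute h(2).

Evaluate each Lagrange basis at w = 2:
L_0(2) = (-2)·(-3)/[(-1)·(-2)] = 3
L_1(2) = (-1)·(-3)/[(1)·(-1)] = -3
L_2(2) = (-1)·(-2)/[(2)·(1)] = 1
Sum: (-3)·(3) + 9·(-3) + (-7)·(1) = -43

-43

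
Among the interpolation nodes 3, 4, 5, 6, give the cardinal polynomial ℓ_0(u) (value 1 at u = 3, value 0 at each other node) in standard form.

ℓ_0(u) = (u - 4)(u - 5)(u - 6) / [(-1)·(-2)·(-3)]
       = (u^3 - 15u^2 + 74u - 120) / (-6)

ℓ_0(u) = -(1/6)u^3 + (5/2)u^2 - (37/3)u + 20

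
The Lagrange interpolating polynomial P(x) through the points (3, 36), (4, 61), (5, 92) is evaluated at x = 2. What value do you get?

17

Evaluate each Lagrange basis at x = 2:
L_0(2) = (-2)·(-3)/[(-1)·(-2)] = 3
L_1(2) = (-1)·(-3)/[(1)·(-1)] = -3
L_2(2) = (-1)·(-2)/[(2)·(1)] = 1
Sum: 36·(3) + 61·(-3) + 92·(1) = 17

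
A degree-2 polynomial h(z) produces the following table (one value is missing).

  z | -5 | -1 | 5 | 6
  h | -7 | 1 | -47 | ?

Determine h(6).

The 3 known values determine h uniquely (degree ≤ 2).
Evaluate each Lagrange basis at z = 6:
L_0(6) = (7)·(1)/[(-4)·(-10)] = 7/40
L_1(6) = (11)·(1)/[(4)·(-6)] = -11/24
L_2(6) = (11)·(7)/[(10)·(6)] = 77/60
Sum: (-7)·(7/40) + 1·(-11/24) + (-47)·(77/60) = -62

-62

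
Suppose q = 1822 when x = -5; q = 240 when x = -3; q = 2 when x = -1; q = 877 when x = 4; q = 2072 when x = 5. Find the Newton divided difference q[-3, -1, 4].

q[-3,-1] = (2 - 240) / (-1 - (-3)) = -119
q[-1,4] = (877 - 2) / (4 - (-1)) = 175
q[-3,-1,4] = (175 - (-119)) / (4 - (-3)) = 42

42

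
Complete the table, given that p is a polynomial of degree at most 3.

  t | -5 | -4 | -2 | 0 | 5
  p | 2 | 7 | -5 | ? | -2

The 4 known values determine p uniquely (degree ≤ 3).
L_0(0) = (4)·(2)·(-5)/[(-1)·(-3)·(-10)] = 4/3
L_1(0) = (5)·(2)·(-5)/[(1)·(-2)·(-9)] = -25/9
L_2(0) = (5)·(4)·(-5)/[(3)·(2)·(-7)] = 50/21
L_3(0) = (5)·(4)·(2)/[(10)·(9)·(7)] = 4/63
Sum: 2·(4/3) + 7·(-25/9) + (-5)·(50/21) + (-2)·(4/63) = -605/21

-605/21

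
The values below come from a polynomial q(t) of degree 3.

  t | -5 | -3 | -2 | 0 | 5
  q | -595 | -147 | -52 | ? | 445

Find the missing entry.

The 4 known values determine q uniquely (degree ≤ 3).
Evaluate each Lagrange basis at t = 0:
L_0(0) = (3)·(2)·(-5)/[(-2)·(-3)·(-10)] = 1/2
L_1(0) = (5)·(2)·(-5)/[(2)·(-1)·(-8)] = -25/8
L_2(0) = (5)·(3)·(-5)/[(3)·(1)·(-7)] = 25/7
L_3(0) = (5)·(3)·(2)/[(10)·(8)·(7)] = 3/56
Sum: (-595)·(1/2) + (-147)·(-25/8) + (-52)·(25/7) + 445·(3/56) = 0

0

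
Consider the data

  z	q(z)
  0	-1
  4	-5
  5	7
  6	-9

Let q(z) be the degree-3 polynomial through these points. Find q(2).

-233/5

Using Newton's divided-difference form:
q[0,4] = (-5 - (-1)) / (4 - 0) = -1
q[4,5] = (7 - (-5)) / (5 - 4) = 12
q[5,6] = (-9 - 7) / (6 - 5) = -16
q[0,4,5] = (12 - (-1)) / (5 - 0) = 13/5
q[4,5,6] = (-16 - 12) / (6 - 4) = -14
q[0,4,5,6] = (-14 - 13/5) / (6 - 0) = -83/30
q(2) = -1 + (-1)·(2) + (13/5)·(2)·(-2) + (-83/30)·(2)·(-2)·(-3) = -233/5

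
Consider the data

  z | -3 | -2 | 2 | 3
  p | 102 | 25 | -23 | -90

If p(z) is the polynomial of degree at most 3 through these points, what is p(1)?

Evaluate each Lagrange basis at z = 1:
L_0(1) = (3)·(-1)·(-2)/[(-1)·(-5)·(-6)] = -1/5
L_1(1) = (4)·(-1)·(-2)/[(1)·(-4)·(-5)] = 2/5
L_2(1) = (4)·(3)·(-2)/[(5)·(4)·(-1)] = 6/5
L_3(1) = (4)·(3)·(-1)/[(6)·(5)·(1)] = -2/5
Sum: 102·(-1/5) + 25·(2/5) + (-23)·(6/5) + (-90)·(-2/5) = -2

-2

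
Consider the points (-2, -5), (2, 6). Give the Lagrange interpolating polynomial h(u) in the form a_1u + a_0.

h(u) = (11/4)u + 1/2

Build the Lagrange basis polynomials:
L_0(u) = (u - 2) / [-4] = -(1/4)u + 1/2
L_1(u) = (u + 2) / [4] = (1/4)u + 1/2
h(u) = (-5)·L_0 + 6·L_1
  (-5)·L_0(u) = (5/4)u - 5/2
  6·L_1(u) = (3/2)u + 3
Adding term by term: (11/4)u + 1/2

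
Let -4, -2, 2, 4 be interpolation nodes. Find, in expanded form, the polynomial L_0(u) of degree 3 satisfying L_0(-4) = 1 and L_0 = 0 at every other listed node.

L_0(u) = (u + 2)(u - 2)(u - 4) / [(-2)·(-6)·(-8)]
       = (u^3 - 4u^2 - 4u + 16) / (-96)

L_0(u) = -(1/96)u^3 + (1/24)u^2 + (1/24)u - 1/6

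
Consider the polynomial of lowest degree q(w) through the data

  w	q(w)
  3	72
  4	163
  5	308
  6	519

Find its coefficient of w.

L_0(w) = (w - 4)(w - 5)(w - 6) / [-6] = -(1/6)w^3 + (5/2)w^2 - (37/3)w + 20
L_1(w) = (w - 3)(w - 5)(w - 6) / [2] = (1/2)w^3 - 7w^2 + (63/2)w - 45
L_2(w) = (w - 3)(w - 4)(w - 6) / [-2] = -(1/2)w^3 + (13/2)w^2 - 27w + 36
L_3(w) = (w - 3)(w - 4)(w - 5) / [6] = (1/6)w^3 - 2w^2 + (47/6)w - 10
q(w) = 72·L_0 + 163·L_1 + 308·L_2 + 519·L_3
Only the coefficient of w is needed; take it from each L_i and combine:
72·(-37/3) + 163·(63/2) + 308·(-27) + 519·(47/6) = -4

-4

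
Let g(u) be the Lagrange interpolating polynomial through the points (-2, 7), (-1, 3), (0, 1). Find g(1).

Evaluate each Lagrange basis at u = 1:
L_0(1) = (2)·(1)/[(-1)·(-2)] = 1
L_1(1) = (3)·(1)/[(1)·(-1)] = -3
L_2(1) = (3)·(2)/[(2)·(1)] = 3
Sum: 7·(1) + 3·(-3) + 1·(3) = 1

1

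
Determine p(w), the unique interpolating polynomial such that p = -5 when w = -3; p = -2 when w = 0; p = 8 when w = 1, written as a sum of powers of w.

p(w) = (9/4)w^2 + (31/4)w - 2

Build the Lagrange basis polynomials:
L_0(w) = w(w - 1) / [12] = (1/12)w^2 - (1/12)w
L_1(w) = (w + 3)(w - 1) / [-3] = -(1/3)w^2 - (2/3)w + 1
L_2(w) = (w + 3)w / [4] = (1/4)w^2 + (3/4)w
p(w) = (-5)·L_0 + (-2)·L_1 + 8·L_2
  (-5)·L_0(w) = -(5/12)w^2 + (5/12)w
  (-2)·L_1(w) = (2/3)w^2 + (4/3)w - 2
  8·L_2(w) = 2w^2 + 6w
Adding term by term: (9/4)w^2 + (31/4)w - 2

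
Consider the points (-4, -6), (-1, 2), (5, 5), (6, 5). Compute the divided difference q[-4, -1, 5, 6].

16/945

q[-4,-1] = (2 - (-6)) / (-1 - (-4)) = 8/3
q[-1,5] = (5 - 2) / (5 - (-1)) = 1/2
q[5,6] = (5 - 5) / (6 - 5) = 0
q[-4,-1,5] = (1/2 - 8/3) / (5 - (-4)) = -13/54
q[-1,5,6] = (0 - 1/2) / (6 - (-1)) = -1/14
q[-4,-1,5,6] = (-1/14 - (-13/54)) / (6 - (-4)) = 16/945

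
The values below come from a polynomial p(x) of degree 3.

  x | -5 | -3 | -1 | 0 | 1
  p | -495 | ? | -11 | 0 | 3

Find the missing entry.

-129

The 4 known values determine p uniquely (degree ≤ 3).
Evaluate each Lagrange basis at x = -3:
L_0(-3) = (-2)·(-3)·(-4)/[(-4)·(-5)·(-6)] = 1/5
L_1(-3) = (2)·(-3)·(-4)/[(4)·(-1)·(-2)] = 3
L_2(-3) = (2)·(-2)·(-4)/[(5)·(1)·(-1)] = -16/5
L_3(-3) = (2)·(-2)·(-3)/[(6)·(2)·(1)] = 1
Sum: (-495)·(1/5) + (-11)·(3) + 0 + 3·(1) = -129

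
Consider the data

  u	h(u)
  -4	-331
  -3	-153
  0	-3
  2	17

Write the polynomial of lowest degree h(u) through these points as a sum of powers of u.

h(u) = 4u^3 - 4u^2 + 2u - 3

L_0(u) = (u + 3)u(u - 2) / [-24] = -(1/24)u^3 - (1/24)u^2 + (1/4)u
L_1(u) = (u + 4)u(u - 2) / [15] = (1/15)u^3 + (2/15)u^2 - (8/15)u
L_2(u) = (u + 4)(u + 3)(u - 2) / [-24] = -(1/24)u^3 - (5/24)u^2 + (1/12)u + 1
L_3(u) = (u + 4)(u + 3)u / [60] = (1/60)u^3 + (7/60)u^2 + (1/5)u
h(u) = (-331)·L_0 + (-153)·L_1 + (-3)·L_2 + 17·L_3
  (-331)·L_0(u) = (331/24)u^3 + (331/24)u^2 - (331/4)u
  (-153)·L_1(u) = -(51/5)u^3 - (102/5)u^2 + (408/5)u
  (-3)·L_2(u) = (1/8)u^3 + (5/8)u^2 - (1/4)u - 3
  17·L_3(u) = (17/60)u^3 + (119/60)u^2 + (17/5)u
Adding term by term: 4u^3 - 4u^2 + 2u - 3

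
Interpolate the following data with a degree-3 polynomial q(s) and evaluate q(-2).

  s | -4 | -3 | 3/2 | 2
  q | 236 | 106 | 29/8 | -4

36

Using Newton's divided-difference form:
q[-4,-3] = (106 - 236) / (-3 - (-4)) = -130
q[-3,3/2] = (29/8 - 106) / (3/2 - (-3)) = -91/4
q[3/2,2] = (-4 - 29/8) / (2 - 3/2) = -61/4
q[-4,-3,3/2] = (-91/4 - (-130)) / (3/2 - (-4)) = 39/2
q[-3,3/2,2] = (-61/4 - (-91/4)) / (2 - (-3)) = 3/2
q[-4,-3,3/2,2] = (3/2 - 39/2) / (2 - (-4)) = -3
q(-2) = 236 + (-130)·(2) + (39/2)·(2)·(1) + (-3)·(2)·(1)·(-7/2) = 36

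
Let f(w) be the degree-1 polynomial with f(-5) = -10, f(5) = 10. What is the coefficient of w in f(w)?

Build the Lagrange basis polynomials:
L_0(w) = (w - 5) / [-10] = -(1/10)w + 1/2
L_1(w) = (w + 5) / [10] = (1/10)w + 1/2
f(w) = (-10)·L_0 + 10·L_1
Only the coefficient of w is needed; take it from each L_i and combine:
(-10)·(-1/10) + 10·(1/10) = 2

2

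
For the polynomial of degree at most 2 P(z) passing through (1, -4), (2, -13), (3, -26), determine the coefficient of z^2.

The leading coefficient equals the top divided difference P[1,2,3].
P[1,2] = (-13 - (-4)) / (2 - 1) = -9
P[2,3] = (-26 - (-13)) / (3 - 2) = -13
P[1,2,3] = (-13 - (-9)) / (3 - 1) = -2

-2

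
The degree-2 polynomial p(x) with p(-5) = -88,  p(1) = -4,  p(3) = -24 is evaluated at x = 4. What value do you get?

L_0(4) = (3)·(1)/[(-6)·(-8)] = 1/16
L_1(4) = (9)·(1)/[(6)·(-2)] = -3/4
L_2(4) = (9)·(3)/[(8)·(2)] = 27/16
Sum: (-88)·(1/16) + (-4)·(-3/4) + (-24)·(27/16) = -43

-43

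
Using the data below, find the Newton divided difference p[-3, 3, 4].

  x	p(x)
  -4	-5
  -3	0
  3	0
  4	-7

p[-3,3] = (0 - 0) / (3 - (-3)) = 0
p[3,4] = (-7 - 0) / (4 - 3) = -7
p[-3,3,4] = (-7 - 0) / (4 - (-3)) = -1

-1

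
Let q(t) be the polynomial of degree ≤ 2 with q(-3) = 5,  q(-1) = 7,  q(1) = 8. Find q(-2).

49/8

Evaluate each Lagrange basis at t = -2:
L_0(-2) = (-1)·(-3)/[(-2)·(-4)] = 3/8
L_1(-2) = (1)·(-3)/[(2)·(-2)] = 3/4
L_2(-2) = (1)·(-1)/[(4)·(2)] = -1/8
Sum: 5·(3/8) + 7·(3/4) + 8·(-1/8) = 49/8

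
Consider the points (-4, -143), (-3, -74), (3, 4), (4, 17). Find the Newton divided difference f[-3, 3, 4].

0

f[-3,3] = (4 - (-74)) / (3 - (-3)) = 13
f[3,4] = (17 - 4) / (4 - 3) = 13
f[-3,3,4] = (13 - 13) / (4 - (-3)) = 0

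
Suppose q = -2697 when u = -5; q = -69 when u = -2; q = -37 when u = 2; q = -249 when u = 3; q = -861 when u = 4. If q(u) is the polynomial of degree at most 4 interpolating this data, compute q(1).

3

Evaluate each Lagrange basis at u = 1:
L_0(1) = (3)·(-1)·(-2)·(-3)/[(-3)·(-7)·(-8)·(-9)] = -1/84
L_1(1) = (6)·(-1)·(-2)·(-3)/[(3)·(-4)·(-5)·(-6)] = 1/10
L_2(1) = (6)·(3)·(-2)·(-3)/[(7)·(4)·(-1)·(-2)] = 27/14
L_3(1) = (6)·(3)·(-1)·(-3)/[(8)·(5)·(1)·(-1)] = -27/20
L_4(1) = (6)·(3)·(-1)·(-2)/[(9)·(6)·(2)·(1)] = 1/3
Sum: (-2697)·(-1/84) + (-69)·(1/10) + (-37)·(27/14) + (-249)·(-27/20) + (-861)·(1/3) = 3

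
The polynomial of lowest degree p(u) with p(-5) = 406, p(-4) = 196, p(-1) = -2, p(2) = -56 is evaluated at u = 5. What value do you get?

-614

Evaluate each Lagrange basis at u = 5:
L_0(5) = (9)·(6)·(3)/[(-1)·(-4)·(-7)] = -81/14
L_1(5) = (10)·(6)·(3)/[(1)·(-3)·(-6)] = 10
L_2(5) = (10)·(9)·(3)/[(4)·(3)·(-3)] = -15/2
L_3(5) = (10)·(9)·(6)/[(7)·(6)·(3)] = 30/7
Sum: 406·(-81/14) + 196·(10) + (-2)·(-15/2) + (-56)·(30/7) = -614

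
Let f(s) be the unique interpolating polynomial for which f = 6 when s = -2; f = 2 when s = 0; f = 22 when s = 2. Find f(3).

41

Using Newton's divided-difference form:
f[-2,0] = (2 - 6) / (0 - (-2)) = -2
f[0,2] = (22 - 2) / (2 - 0) = 10
f[-2,0,2] = (10 - (-2)) / (2 - (-2)) = 3
f(3) = 6 + (-2)·(5) + 3·(5)·(3) = 41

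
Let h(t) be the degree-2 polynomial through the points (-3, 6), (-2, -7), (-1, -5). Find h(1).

44

Evaluate each Lagrange basis at t = 1:
L_0(1) = (3)·(2)/[(-1)·(-2)] = 3
L_1(1) = (4)·(2)/[(1)·(-1)] = -8
L_2(1) = (4)·(3)/[(2)·(1)] = 6
Sum: 6·(3) + (-7)·(-8) + (-5)·(6) = 44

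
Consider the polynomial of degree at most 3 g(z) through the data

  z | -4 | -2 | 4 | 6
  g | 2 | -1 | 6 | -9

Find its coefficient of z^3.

L_0(z) = (z + 2)(z - 4)(z - 6) / [-160] = -(1/160)z^3 + (1/20)z^2 - (1/40)z - 3/10
L_1(z) = (z + 4)(z - 4)(z - 6) / [96] = (1/96)z^3 - (1/16)z^2 - (1/6)z + 1
L_2(z) = (z + 4)(z + 2)(z - 6) / [-96] = -(1/96)z^3 + (7/24)z + 1/2
L_3(z) = (z + 4)(z + 2)(z - 4) / [160] = (1/160)z^3 + (1/80)z^2 - (1/10)z - 1/5
g(z) = 2·L_0 + (-1)·L_1 + 6·L_2 + (-9)·L_3
Only the coefficient of z^3 is needed; take it from each L_i and combine:
2·(-1/160) + (-1)·(1/96) + 6·(-1/96) + (-9)·(1/160) = -17/120

-17/120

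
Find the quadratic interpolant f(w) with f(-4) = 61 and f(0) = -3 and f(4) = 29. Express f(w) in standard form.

f(w) = 3w^2 - 4w - 3

Build the Lagrange basis polynomials:
L_0(w) = w(w - 4) / [32] = (1/32)w^2 - (1/8)w
L_1(w) = (w + 4)(w - 4) / [-16] = -(1/16)w^2 + 1
L_2(w) = (w + 4)w / [32] = (1/32)w^2 + (1/8)w
f(w) = 61·L_0 + (-3)·L_1 + 29·L_2
  61·L_0(w) = (61/32)w^2 - (61/8)w
  (-3)·L_1(w) = (3/16)w^2 - 3
  29·L_2(w) = (29/32)w^2 + (29/8)w
Adding term by term: 3w^2 - 4w - 3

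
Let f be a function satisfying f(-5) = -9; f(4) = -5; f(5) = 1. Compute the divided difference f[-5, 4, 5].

f[-5,4] = (-5 - (-9)) / (4 - (-5)) = 4/9
f[4,5] = (1 - (-5)) / (5 - 4) = 6
f[-5,4,5] = (6 - 4/9) / (5 - (-5)) = 5/9

5/9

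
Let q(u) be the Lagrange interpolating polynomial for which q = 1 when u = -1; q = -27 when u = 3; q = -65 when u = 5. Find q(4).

-44

Evaluate each Lagrange basis at u = 4:
L_0(4) = (1)·(-1)/[(-4)·(-6)] = -1/24
L_1(4) = (5)·(-1)/[(4)·(-2)] = 5/8
L_2(4) = (5)·(1)/[(6)·(2)] = 5/12
Sum: 1·(-1/24) + (-27)·(5/8) + (-65)·(5/12) = -44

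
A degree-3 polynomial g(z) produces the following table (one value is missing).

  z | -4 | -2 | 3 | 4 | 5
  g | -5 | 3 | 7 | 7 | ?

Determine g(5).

73/10

The 4 known values determine g uniquely (degree ≤ 3).
Evaluate each Lagrange basis at z = 5:
L_0(5) = (7)·(2)·(1)/[(-2)·(-7)·(-8)] = -1/8
L_1(5) = (9)·(2)·(1)/[(2)·(-5)·(-6)] = 3/10
L_2(5) = (9)·(7)·(1)/[(7)·(5)·(-1)] = -9/5
L_3(5) = (9)·(7)·(2)/[(8)·(6)·(1)] = 21/8
Sum: (-5)·(-1/8) + 3·(3/10) + 7·(-9/5) + 7·(21/8) = 73/10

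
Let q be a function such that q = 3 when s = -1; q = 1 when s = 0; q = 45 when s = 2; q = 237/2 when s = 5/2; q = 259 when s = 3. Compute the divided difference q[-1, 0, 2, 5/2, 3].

4

q[-1,0] = (1 - 3) / (0 - (-1)) = -2
q[0,2] = (45 - 1) / (2 - 0) = 22
q[2,5/2] = (237/2 - 45) / (5/2 - 2) = 147
q[5/2,3] = (259 - 237/2) / (3 - 5/2) = 281
q[-1,0,2] = (22 - (-2)) / (2 - (-1)) = 8
q[0,2,5/2] = (147 - 22) / (5/2 - 0) = 50
q[2,5/2,3] = (281 - 147) / (3 - 2) = 134
q[-1,0,2,5/2] = (50 - 8) / (5/2 - (-1)) = 12
q[0,2,5/2,3] = (134 - 50) / (3 - 0) = 28
q[-1,0,2,5/2,3] = (28 - 12) / (3 - (-1)) = 4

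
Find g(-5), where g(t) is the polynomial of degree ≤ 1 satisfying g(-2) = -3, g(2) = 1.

Evaluate each Lagrange basis at t = -5:
L_0(-5) = (-7)/[(-4)] = 7/4
L_1(-5) = (-3)/[(4)] = -3/4
Sum: (-3)·(7/4) + 1·(-3/4) = -6

-6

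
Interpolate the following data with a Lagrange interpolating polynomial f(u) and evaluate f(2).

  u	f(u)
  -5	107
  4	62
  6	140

L_0(2) = (-2)·(-4)/[(-9)·(-11)] = 8/99
L_1(2) = (7)·(-4)/[(9)·(-2)] = 14/9
L_2(2) = (7)·(-2)/[(11)·(2)] = -7/11
Sum: 107·(8/99) + 62·(14/9) + 140·(-7/11) = 16

16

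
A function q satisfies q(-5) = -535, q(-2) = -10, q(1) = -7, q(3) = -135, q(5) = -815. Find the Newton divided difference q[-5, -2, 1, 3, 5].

q[-5,-2] = (-10 - (-535)) / (-2 - (-5)) = 175
q[-2,1] = (-7 - (-10)) / (1 - (-2)) = 1
q[1,3] = (-135 - (-7)) / (3 - 1) = -64
q[3,5] = (-815 - (-135)) / (5 - 3) = -340
q[-5,-2,1] = (1 - 175) / (1 - (-5)) = -29
q[-2,1,3] = (-64 - 1) / (3 - (-2)) = -13
q[1,3,5] = (-340 - (-64)) / (5 - 1) = -69
q[-5,-2,1,3] = (-13 - (-29)) / (3 - (-5)) = 2
q[-2,1,3,5] = (-69 - (-13)) / (5 - (-2)) = -8
q[-5,-2,1,3,5] = (-8 - 2) / (5 - (-5)) = -1

-1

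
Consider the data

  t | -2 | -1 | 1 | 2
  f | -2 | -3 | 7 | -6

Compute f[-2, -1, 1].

f[-2,-1] = (-3 - (-2)) / (-1 - (-2)) = -1
f[-1,1] = (7 - (-3)) / (1 - (-1)) = 5
f[-2,-1,1] = (5 - (-1)) / (1 - (-2)) = 2

2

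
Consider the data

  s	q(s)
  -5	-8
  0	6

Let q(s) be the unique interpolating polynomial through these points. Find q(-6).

L_0(-6) = (-6)/[(-5)] = 6/5
L_1(-6) = (-1)/[(5)] = -1/5
Sum: (-8)·(6/5) + 6·(-1/5) = -54/5

-54/5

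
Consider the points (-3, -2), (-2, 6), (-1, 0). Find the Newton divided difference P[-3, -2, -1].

-7

P[-3,-2] = (6 - (-2)) / (-2 - (-3)) = 8
P[-2,-1] = (0 - 6) / (-1 - (-2)) = -6
P[-3,-2,-1] = (-6 - 8) / (-1 - (-3)) = -7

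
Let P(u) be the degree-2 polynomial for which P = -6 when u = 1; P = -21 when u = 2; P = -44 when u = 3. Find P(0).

1

Evaluate each Lagrange basis at u = 0:
L_0(0) = (-2)·(-3)/[(-1)·(-2)] = 3
L_1(0) = (-1)·(-3)/[(1)·(-1)] = -3
L_2(0) = (-1)·(-2)/[(2)·(1)] = 1
Sum: (-6)·(3) + (-21)·(-3) + (-44)·(1) = 1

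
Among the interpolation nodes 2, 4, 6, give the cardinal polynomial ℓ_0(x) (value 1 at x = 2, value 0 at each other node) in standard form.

ℓ_0(x) = (x - 4)(x - 6) / [(-2)·(-4)]
       = (x^2 - 10x + 24) / (8)

ℓ_0(x) = (1/8)x^2 - (5/4)x + 3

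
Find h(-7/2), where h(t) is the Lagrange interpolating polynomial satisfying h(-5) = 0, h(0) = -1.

Evaluate each Lagrange basis at t = -7/2:
L_0(-7/2) = (-7/2)/[(-5)] = 7/10
L_1(-7/2) = (3/2)/[(5)] = 3/10
Sum: 0 + (-1)·(3/10) = -3/10

-3/10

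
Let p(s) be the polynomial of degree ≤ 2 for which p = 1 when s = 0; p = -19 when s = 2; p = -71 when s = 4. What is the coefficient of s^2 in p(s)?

The leading coefficient equals the top divided difference p[0,2,4].
p[0,2] = (-19 - 1) / (2 - 0) = -10
p[2,4] = (-71 - (-19)) / (4 - 2) = -26
p[0,2,4] = (-26 - (-10)) / (4 - 0) = -4

-4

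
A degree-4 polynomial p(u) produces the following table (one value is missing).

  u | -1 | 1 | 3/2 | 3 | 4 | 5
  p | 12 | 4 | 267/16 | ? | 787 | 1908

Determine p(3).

The 5 known values determine p uniquely (degree ≤ 4).
L_0(3) = (2)·(3/2)·(-1)·(-2)/[(-2)·(-5/2)·(-5)·(-6)] = 1/25
L_1(3) = (4)·(3/2)·(-1)·(-2)/[(2)·(-1/2)·(-3)·(-4)] = -1
L_2(3) = (4)·(2)·(-1)·(-2)/[(5/2)·(1/2)·(-5/2)·(-7/2)] = 256/175
L_3(3) = (4)·(2)·(3/2)·(-2)/[(5)·(3)·(5/2)·(-1)] = 16/25
L_4(3) = (4)·(2)·(3/2)·(-1)/[(6)·(4)·(7/2)·(1)] = -1/7
Sum: 12·(1/25) + 4·(-1) + 267/16·(256/175) + 787·(16/25) + 1908·(-1/7) = 252

252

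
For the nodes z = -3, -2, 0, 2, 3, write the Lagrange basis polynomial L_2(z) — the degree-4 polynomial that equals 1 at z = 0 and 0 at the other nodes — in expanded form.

L_2(z) = (z + 3)(z + 2)(z - 2)(z - 3) / [(3)·(2)·(-2)·(-3)]
       = (z^4 - 13z^2 + 36) / (36)

L_2(z) = (1/36)z^4 - (13/36)z^2 + 1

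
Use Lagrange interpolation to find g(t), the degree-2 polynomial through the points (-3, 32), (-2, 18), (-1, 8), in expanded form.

Build the Lagrange basis polynomials:
L_0(t) = (t + 2)(t + 1) / [2] = (1/2)t^2 + (3/2)t + 1
L_1(t) = (t + 3)(t + 1) / [-1] = -t^2 - 4t - 3
L_2(t) = (t + 3)(t + 2) / [2] = (1/2)t^2 + (5/2)t + 3
g(t) = 32·L_0 + 18·L_1 + 8·L_2
  32·L_0(t) = 16t^2 + 48t + 32
  18·L_1(t) = -18t^2 - 72t - 54
  8·L_2(t) = 4t^2 + 20t + 24
Adding term by term: 2t^2 - 4t + 2

g(t) = 2t^2 - 4t + 2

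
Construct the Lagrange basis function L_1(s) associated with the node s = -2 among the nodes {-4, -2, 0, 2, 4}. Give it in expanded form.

L_1(s) = -(1/96)s^4 + (1/48)s^3 + (1/6)s^2 - (1/3)s

L_1(s) = (s + 4)s(s - 2)(s - 4) / [(2)·(-2)·(-4)·(-6)]
       = (s^4 - 2s^3 - 16s^2 + 32s) / (-96)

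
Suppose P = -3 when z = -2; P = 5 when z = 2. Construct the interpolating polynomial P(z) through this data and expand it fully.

P(z) = 2z + 1

Build the Lagrange basis polynomials:
L_0(z) = (z - 2) / [-4] = -(1/4)z + 1/2
L_1(z) = (z + 2) / [4] = (1/4)z + 1/2
P(z) = (-3)·L_0 + 5·L_1
  (-3)·L_0(z) = (3/4)z - 3/2
  5·L_1(z) = (5/4)z + 5/2
Adding term by term: 2z + 1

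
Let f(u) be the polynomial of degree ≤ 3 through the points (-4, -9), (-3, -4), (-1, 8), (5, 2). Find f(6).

Evaluate each Lagrange basis at u = 6:
L_0(6) = (9)·(7)·(1)/[(-1)·(-3)·(-9)] = -7/3
L_1(6) = (10)·(7)·(1)/[(1)·(-2)·(-8)] = 35/8
L_2(6) = (10)·(9)·(1)/[(3)·(2)·(-6)] = -5/2
L_3(6) = (10)·(9)·(7)/[(9)·(8)·(6)] = 35/24
Sum: (-9)·(-7/3) + (-4)·(35/8) + 8·(-5/2) + 2·(35/24) = -163/12

-163/12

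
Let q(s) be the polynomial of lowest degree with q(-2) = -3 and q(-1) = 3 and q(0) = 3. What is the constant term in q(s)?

3

Build the Lagrange basis polynomials:
L_0(s) = (s + 1)s / [2] = (1/2)s^2 + (1/2)s
L_1(s) = (s + 2)s / [-1] = -s^2 - 2s
L_2(s) = (s + 2)(s + 1) / [2] = (1/2)s^2 + (3/2)s + 1
q(s) = (-3)·L_0 + 3·L_1 + 3·L_2
Only the constant term is needed; take it from each L_i and combine:
(-3)·(0) + 3·(0) + 3·(1) = 3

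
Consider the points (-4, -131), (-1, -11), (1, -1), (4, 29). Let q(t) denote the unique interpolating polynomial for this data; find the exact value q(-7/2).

L_0(-7/2) = (-5/2)·(-9/2)·(-15/2)/[(-3)·(-5)·(-8)] = 45/64
L_1(-7/2) = (1/2)·(-9/2)·(-15/2)/[(3)·(-2)·(-5)] = 9/16
L_2(-7/2) = (1/2)·(-5/2)·(-15/2)/[(5)·(2)·(-3)] = -5/16
L_3(-7/2) = (1/2)·(-5/2)·(-9/2)/[(8)·(5)·(3)] = 3/64
Sum: (-131)·(45/64) + (-11)·(9/16) + (-1)·(-5/16) + 29·(3/64) = -773/8

-773/8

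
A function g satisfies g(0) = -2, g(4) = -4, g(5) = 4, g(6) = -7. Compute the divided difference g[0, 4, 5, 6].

g[0,4] = (-4 - (-2)) / (4 - 0) = -1/2
g[4,5] = (4 - (-4)) / (5 - 4) = 8
g[5,6] = (-7 - 4) / (6 - 5) = -11
g[0,4,5] = (8 - (-1/2)) / (5 - 0) = 17/10
g[4,5,6] = (-11 - 8) / (6 - 4) = -19/2
g[0,4,5,6] = (-19/2 - 17/10) / (6 - 0) = -28/15

-28/15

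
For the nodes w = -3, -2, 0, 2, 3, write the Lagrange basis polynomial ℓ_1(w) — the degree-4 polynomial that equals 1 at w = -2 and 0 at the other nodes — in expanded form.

ℓ_1(w) = -(1/40)w^4 + (1/20)w^3 + (9/40)w^2 - (9/20)w

ℓ_1(w) = (w + 3)w(w - 2)(w - 3) / [(1)·(-2)·(-4)·(-5)]
       = (w^4 - 2w^3 - 9w^2 + 18w) / (-40)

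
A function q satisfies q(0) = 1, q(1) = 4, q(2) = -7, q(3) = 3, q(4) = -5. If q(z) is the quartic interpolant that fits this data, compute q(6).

-601

Evaluate each Lagrange basis at z = 6:
L_0(6) = (5)·(4)·(3)·(2)/[(-1)·(-2)·(-3)·(-4)] = 5
L_1(6) = (6)·(4)·(3)·(2)/[(1)·(-1)·(-2)·(-3)] = -24
L_2(6) = (6)·(5)·(3)·(2)/[(2)·(1)·(-1)·(-2)] = 45
L_3(6) = (6)·(5)·(4)·(2)/[(3)·(2)·(1)·(-1)] = -40
L_4(6) = (6)·(5)·(4)·(3)/[(4)·(3)·(2)·(1)] = 15
Sum: 1·(5) + 4·(-24) + (-7)·(45) + 3·(-40) + (-5)·(15) = -601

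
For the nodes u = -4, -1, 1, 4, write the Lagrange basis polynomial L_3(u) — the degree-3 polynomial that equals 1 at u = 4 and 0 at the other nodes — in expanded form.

L_3(u) = (u + 4)(u + 1)(u - 1) / [(8)·(5)·(3)]
       = (u^3 + 4u^2 - u - 4) / (120)

L_3(u) = (1/120)u^3 + (1/30)u^2 - (1/120)u - 1/30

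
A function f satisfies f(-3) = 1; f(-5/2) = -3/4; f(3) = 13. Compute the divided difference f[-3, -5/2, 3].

f[-3,-5/2] = (-3/4 - 1) / (-5/2 - (-3)) = -7/2
f[-5/2,3] = (13 - (-3/4)) / (3 - (-5/2)) = 5/2
f[-3,-5/2,3] = (5/2 - (-7/2)) / (3 - (-3)) = 1

1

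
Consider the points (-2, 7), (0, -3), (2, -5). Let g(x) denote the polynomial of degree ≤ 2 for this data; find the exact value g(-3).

Using Newton's divided-difference form:
g[-2,0] = (-3 - 7) / (0 - (-2)) = -5
g[0,2] = (-5 - (-3)) / (2 - 0) = -1
g[-2,0,2] = (-1 - (-5)) / (2 - (-2)) = 1
g(-3) = 7 + (-5)·(-1) + 1·(-1)·(-3) = 15

15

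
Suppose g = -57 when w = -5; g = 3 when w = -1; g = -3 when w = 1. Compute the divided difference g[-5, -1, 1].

g[-5,-1] = (3 - (-57)) / (-1 - (-5)) = 15
g[-1,1] = (-3 - 3) / (1 - (-1)) = -3
g[-5,-1,1] = (-3 - 15) / (1 - (-5)) = -3

-3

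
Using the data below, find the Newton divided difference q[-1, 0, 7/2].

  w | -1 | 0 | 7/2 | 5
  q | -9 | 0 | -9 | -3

-18/7

q[-1,0] = (0 - (-9)) / (0 - (-1)) = 9
q[0,7/2] = (-9 - 0) / (7/2 - 0) = -18/7
q[-1,0,7/2] = (-18/7 - 9) / (7/2 - (-1)) = -18/7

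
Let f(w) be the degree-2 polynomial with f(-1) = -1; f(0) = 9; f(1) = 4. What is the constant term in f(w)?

L_0(w) = w(w - 1) / [2] = (1/2)w^2 - (1/2)w
L_1(w) = (w + 1)(w - 1) / [-1] = -w^2 + 1
L_2(w) = (w + 1)w / [2] = (1/2)w^2 + (1/2)w
f(w) = (-1)·L_0 + 9·L_1 + 4·L_2
Only the constant term is needed; take it from each L_i and combine:
(-1)·(0) + 9·(1) + 4·(0) = 9

9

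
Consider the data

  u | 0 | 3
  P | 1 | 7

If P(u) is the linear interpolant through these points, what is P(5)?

Evaluate each Lagrange basis at u = 5:
L_0(5) = (2)/[(-3)] = -2/3
L_1(5) = (5)/[(3)] = 5/3
Sum: 1·(-2/3) + 7·(5/3) = 11

11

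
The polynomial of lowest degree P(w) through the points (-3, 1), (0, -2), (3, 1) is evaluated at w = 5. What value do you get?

L_0(5) = (5)·(2)/[(-3)·(-6)] = 5/9
L_1(5) = (8)·(2)/[(3)·(-3)] = -16/9
L_2(5) = (8)·(5)/[(6)·(3)] = 20/9
Sum: 1·(5/9) + (-2)·(-16/9) + 1·(20/9) = 19/3

19/3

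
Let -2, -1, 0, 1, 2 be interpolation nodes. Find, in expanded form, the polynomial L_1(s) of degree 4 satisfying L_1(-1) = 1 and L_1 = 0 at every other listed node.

L_1(s) = -(1/6)s^4 + (1/6)s^3 + (2/3)s^2 - (2/3)s

L_1(s) = (s + 2)s(s - 1)(s - 2) / [(1)·(-1)·(-2)·(-3)]
       = (s^4 - s^3 - 4s^2 + 4s) / (-6)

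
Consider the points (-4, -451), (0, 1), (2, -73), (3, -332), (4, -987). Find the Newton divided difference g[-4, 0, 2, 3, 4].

-3

g[-4,0] = (1 - (-451)) / (0 - (-4)) = 113
g[0,2] = (-73 - 1) / (2 - 0) = -37
g[2,3] = (-332 - (-73)) / (3 - 2) = -259
g[3,4] = (-987 - (-332)) / (4 - 3) = -655
g[-4,0,2] = (-37 - 113) / (2 - (-4)) = -25
g[0,2,3] = (-259 - (-37)) / (3 - 0) = -74
g[2,3,4] = (-655 - (-259)) / (4 - 2) = -198
g[-4,0,2,3] = (-74 - (-25)) / (3 - (-4)) = -7
g[0,2,3,4] = (-198 - (-74)) / (4 - 0) = -31
g[-4,0,2,3,4] = (-31 - (-7)) / (4 - (-4)) = -3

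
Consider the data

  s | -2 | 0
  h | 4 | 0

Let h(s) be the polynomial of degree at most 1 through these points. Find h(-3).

6

Evaluate each Lagrange basis at s = -3:
L_0(-3) = (-3)/[(-2)] = 3/2
L_1(-3) = (-1)/[(2)] = -1/2
Sum: 4·(3/2) + 0 = 6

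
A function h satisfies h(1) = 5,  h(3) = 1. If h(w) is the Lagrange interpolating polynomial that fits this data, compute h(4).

Evaluate each Lagrange basis at w = 4:
L_0(4) = (1)/[(-2)] = -1/2
L_1(4) = (3)/[(2)] = 3/2
Sum: 5·(-1/2) + 1·(3/2) = -1

-1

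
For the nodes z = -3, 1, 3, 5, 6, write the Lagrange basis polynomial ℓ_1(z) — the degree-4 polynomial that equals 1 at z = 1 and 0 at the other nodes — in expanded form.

ℓ_1(z) = (z + 3)(z - 3)(z - 5)(z - 6) / [(4)·(-2)·(-4)·(-5)]
       = (z^4 - 11z^3 + 21z^2 + 99z - 270) / (-160)

ℓ_1(z) = -(1/160)z^4 + (11/160)z^3 - (21/160)z^2 - (99/160)z + 27/16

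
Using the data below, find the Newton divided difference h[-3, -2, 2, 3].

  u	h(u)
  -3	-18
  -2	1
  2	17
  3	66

h[-3,-2] = (1 - (-18)) / (-2 - (-3)) = 19
h[-2,2] = (17 - 1) / (2 - (-2)) = 4
h[2,3] = (66 - 17) / (3 - 2) = 49
h[-3,-2,2] = (4 - 19) / (2 - (-3)) = -3
h[-2,2,3] = (49 - 4) / (3 - (-2)) = 9
h[-3,-2,2,3] = (9 - (-3)) / (3 - (-3)) = 2

2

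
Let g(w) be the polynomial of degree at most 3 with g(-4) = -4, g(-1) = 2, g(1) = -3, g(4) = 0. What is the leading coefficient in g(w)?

1/5

Build the Lagrange basis polynomials:
L_0(w) = (w + 1)(w - 1)(w - 4) / [-120] = -(1/120)w^3 + (1/30)w^2 + (1/120)w - 1/30
L_1(w) = (w + 4)(w - 1)(w - 4) / [30] = (1/30)w^3 - (1/30)w^2 - (8/15)w + 8/15
L_2(w) = (w + 4)(w + 1)(w - 4) / [-30] = -(1/30)w^3 - (1/30)w^2 + (8/15)w + 8/15
L_3(w) = (w + 4)(w + 1)(w - 1) / [120] = (1/120)w^3 + (1/30)w^2 - (1/120)w - 1/30
g(w) = (-4)·L_0 + 2·L_1 + (-3)·L_2 + 0·L_3
Only the coefficient of w^3 is needed; take it from each L_i and combine:
(-4)·(-1/120) + 2·(1/30) + (-3)·(-1/30) + 0·(1/120) = 1/5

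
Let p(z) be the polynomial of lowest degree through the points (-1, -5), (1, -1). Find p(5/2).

L_0(5/2) = (3/2)/[(-2)] = -3/4
L_1(5/2) = (7/2)/[(2)] = 7/4
Sum: (-5)·(-3/4) + (-1)·(7/4) = 2

2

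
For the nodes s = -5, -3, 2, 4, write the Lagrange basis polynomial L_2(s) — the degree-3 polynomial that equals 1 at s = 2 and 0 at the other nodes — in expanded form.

L_2(s) = (s + 5)(s + 3)(s - 4) / [(7)·(5)·(-2)]
       = (s^3 + 4s^2 - 17s - 60) / (-70)

L_2(s) = -(1/70)s^3 - (2/35)s^2 + (17/70)s + 6/7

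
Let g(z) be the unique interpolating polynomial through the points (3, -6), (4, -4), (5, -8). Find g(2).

Evaluate each Lagrange basis at z = 2:
L_0(2) = (-2)·(-3)/[(-1)·(-2)] = 3
L_1(2) = (-1)·(-3)/[(1)·(-1)] = -3
L_2(2) = (-1)·(-2)/[(2)·(1)] = 1
Sum: (-6)·(3) + (-4)·(-3) + (-8)·(1) = -14

-14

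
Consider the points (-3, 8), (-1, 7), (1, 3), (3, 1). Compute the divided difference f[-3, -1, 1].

f[-3,-1] = (7 - 8) / (-1 - (-3)) = -1/2
f[-1,1] = (3 - 7) / (1 - (-1)) = -2
f[-3,-1,1] = (-2 - (-1/2)) / (1 - (-3)) = -3/8

-3/8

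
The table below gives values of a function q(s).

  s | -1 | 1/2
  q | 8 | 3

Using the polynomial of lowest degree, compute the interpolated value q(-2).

34/3

Evaluate each Lagrange basis at s = -2:
L_0(-2) = (-5/2)/[(-3/2)] = 5/3
L_1(-2) = (-1)/[(3/2)] = -2/3
Sum: 8·(5/3) + 3·(-2/3) = 34/3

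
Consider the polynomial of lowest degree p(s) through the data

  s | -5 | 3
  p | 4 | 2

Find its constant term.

11/4

Build the Lagrange basis polynomials:
L_0(s) = (s - 3) / [-8] = -(1/8)s + 3/8
L_1(s) = (s + 5) / [8] = (1/8)s + 5/8
p(s) = 4·L_0 + 2·L_1
Only the constant term is needed; take it from each L_i and combine:
4·(3/8) + 2·(5/8) = 11/4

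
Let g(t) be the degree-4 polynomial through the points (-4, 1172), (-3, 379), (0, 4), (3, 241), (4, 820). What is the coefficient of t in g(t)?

4

L_0(t) = (t + 3)t(t - 3)(t - 4) / [224] = (1/224)t^4 - (1/56)t^3 - (9/224)t^2 + (9/56)t
L_1(t) = (t + 4)t(t - 3)(t - 4) / [-126] = -(1/126)t^4 + (1/42)t^3 + (8/63)t^2 - (8/21)t
L_2(t) = (t + 4)(t + 3)(t - 3)(t - 4) / [144] = (1/144)t^4 - (25/144)t^2 + 1
L_3(t) = (t + 4)(t + 3)t(t - 4) / [-126] = -(1/126)t^4 - (1/42)t^3 + (8/63)t^2 + (8/21)t
L_4(t) = (t + 4)(t + 3)t(t - 3) / [224] = (1/224)t^4 + (1/56)t^3 - (9/224)t^2 - (9/56)t
g(t) = 1172·L_0 + 379·L_1 + 4·L_2 + 241·L_3 + 820·L_4
Only the coefficient of t is needed; take it from each L_i and combine:
1172·(9/56) + 379·(-8/21) + 4·(0) + 241·(8/21) + 820·(-9/56) = 4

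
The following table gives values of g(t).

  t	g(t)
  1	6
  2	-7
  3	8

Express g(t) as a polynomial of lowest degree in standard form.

Build the Lagrange basis polynomials:
L_0(t) = (t - 2)(t - 3) / [2] = (1/2)t^2 - (5/2)t + 3
L_1(t) = (t - 1)(t - 3) / [-1] = -t^2 + 4t - 3
L_2(t) = (t - 1)(t - 2) / [2] = (1/2)t^2 - (3/2)t + 1
g(t) = 6·L_0 + (-7)·L_1 + 8·L_2
  6·L_0(t) = 3t^2 - 15t + 18
  (-7)·L_1(t) = 7t^2 - 28t + 21
  8·L_2(t) = 4t^2 - 12t + 8
Adding term by term: 14t^2 - 55t + 47

g(t) = 14t^2 - 55t + 47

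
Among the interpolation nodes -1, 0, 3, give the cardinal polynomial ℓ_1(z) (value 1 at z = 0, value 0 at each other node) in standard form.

ℓ_1(z) = (z + 1)(z - 3) / [(1)·(-3)]
       = (z^2 - 2z - 3) / (-3)

ℓ_1(z) = -(1/3)z^2 + (2/3)z + 1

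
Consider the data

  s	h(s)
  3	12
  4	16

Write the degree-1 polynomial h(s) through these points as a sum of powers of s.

L_0(s) = (s - 4) / [-1] = -s + 4
L_1(s) = (s - 3) / [1] = s - 3
h(s) = 12·L_0 + 16·L_1
  12·L_0(s) = -12s + 48
  16·L_1(s) = 16s - 48
Adding term by term: 4s

h(s) = 4s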